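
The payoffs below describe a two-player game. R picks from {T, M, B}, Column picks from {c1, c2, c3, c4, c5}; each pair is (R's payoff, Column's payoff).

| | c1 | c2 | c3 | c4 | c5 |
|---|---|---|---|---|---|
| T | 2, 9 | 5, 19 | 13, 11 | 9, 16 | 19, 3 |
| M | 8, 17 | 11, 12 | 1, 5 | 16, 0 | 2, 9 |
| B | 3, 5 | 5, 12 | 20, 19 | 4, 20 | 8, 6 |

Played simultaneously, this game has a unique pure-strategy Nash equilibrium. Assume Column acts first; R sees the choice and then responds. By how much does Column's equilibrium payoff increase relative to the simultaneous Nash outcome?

2

Work backward from R's decision.
- c1: BR = M, leader payoff 17.
- c2: BR = M, leader payoff 12.
- c3: BR = B, leader payoff 19.
- c4: BR = M, leader payoff 0.
- c5: BR = T, leader payoff 3.
Maximizing over 17, 12, 19, 0, 3, Column chooses c3. Subgame-perfect outcome: (B, c3) with payoffs (20, 19).
Now find the simultaneous Nash equilibrium.
R's best replies: c1→M; c2→M; c3→B; c4→M; c5→T.
Column's best replies: T→c2; M→c1; B→c4.
The unique mutual best reply is (M, c1), giving (8, 17).
Column's commitment gain: 19 − 17 = 2.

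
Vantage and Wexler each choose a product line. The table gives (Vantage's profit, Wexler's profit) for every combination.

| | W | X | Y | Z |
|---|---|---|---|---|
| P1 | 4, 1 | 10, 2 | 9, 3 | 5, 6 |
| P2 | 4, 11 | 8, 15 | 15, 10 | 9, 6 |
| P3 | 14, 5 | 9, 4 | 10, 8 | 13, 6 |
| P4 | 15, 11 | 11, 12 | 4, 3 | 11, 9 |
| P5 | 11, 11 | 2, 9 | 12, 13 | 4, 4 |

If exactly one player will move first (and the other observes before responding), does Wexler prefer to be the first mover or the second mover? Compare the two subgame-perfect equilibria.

If Vantage leads: Wexler's best replies are P1→Z, P2→X, P3→Y, P4→X, P5→Y; Vantage's induced payoffs 5, 8, 10, 11, 12; outcome (P5, Y), payoffs (12, 13).
If Wexler leads: Vantage's best replies are W→P4, X→P4, Y→P2, Z→P3; Wexler's induced payoffs 11, 12, 10, 6; outcome (P4, X), payoffs (11, 12).
Wexler gets 12 moving first and 13 moving second, so Wexler prefers to move second.

second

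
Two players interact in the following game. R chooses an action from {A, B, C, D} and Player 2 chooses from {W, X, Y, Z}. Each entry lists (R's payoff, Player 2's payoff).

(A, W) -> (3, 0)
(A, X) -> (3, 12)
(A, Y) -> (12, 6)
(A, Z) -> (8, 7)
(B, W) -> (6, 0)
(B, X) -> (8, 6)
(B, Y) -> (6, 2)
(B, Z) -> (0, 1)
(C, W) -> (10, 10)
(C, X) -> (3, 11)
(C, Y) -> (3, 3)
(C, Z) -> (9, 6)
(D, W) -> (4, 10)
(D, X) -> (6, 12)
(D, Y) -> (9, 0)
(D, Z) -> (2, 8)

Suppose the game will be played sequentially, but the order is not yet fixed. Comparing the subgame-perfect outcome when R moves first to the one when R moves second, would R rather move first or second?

second

If R leads: Player 2's best replies are A→X, B→X, C→X, D→X; R's induced payoffs 3, 8, 3, 6; outcome (B, X), payoffs (8, 6).
If Player 2 leads: R's best replies are W→C, X→B, Y→A, Z→C; Player 2's induced payoffs 10, 6, 6, 6; outcome (C, W), payoffs (10, 10).
R gets 8 moving first and 10 moving second, so R prefers to move second.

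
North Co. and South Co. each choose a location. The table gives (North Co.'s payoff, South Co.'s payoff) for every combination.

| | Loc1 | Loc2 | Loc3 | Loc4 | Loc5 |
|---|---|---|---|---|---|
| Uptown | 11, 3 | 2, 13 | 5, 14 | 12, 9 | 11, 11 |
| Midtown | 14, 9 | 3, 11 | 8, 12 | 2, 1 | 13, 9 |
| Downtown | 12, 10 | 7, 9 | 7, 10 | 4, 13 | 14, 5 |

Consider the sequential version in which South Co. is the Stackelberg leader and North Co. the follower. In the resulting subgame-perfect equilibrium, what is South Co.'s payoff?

12

Work backward from North Co.'s decision.
- Loc1: North Co. compares 11, 14, 12 and picks Midtown; South Co. would get 9.
- Loc2: North Co. compares 2, 3, 7 and picks Downtown; South Co. would get 9.
- Loc3: North Co. compares 5, 8, 7 and picks Midtown; South Co. would get 12.
- Loc4: North Co. compares 12, 2, 4 and picks Uptown; South Co. would get 9.
- Loc5: North Co. compares 11, 13, 14 and picks Downtown; South Co. would get 5.
South Co.'s induced payoffs are 9, 9, 12, 9, 5, so South Co. commits to Loc3. Subgame-perfect outcome: (Midtown, Loc3) with payoffs (8, 12).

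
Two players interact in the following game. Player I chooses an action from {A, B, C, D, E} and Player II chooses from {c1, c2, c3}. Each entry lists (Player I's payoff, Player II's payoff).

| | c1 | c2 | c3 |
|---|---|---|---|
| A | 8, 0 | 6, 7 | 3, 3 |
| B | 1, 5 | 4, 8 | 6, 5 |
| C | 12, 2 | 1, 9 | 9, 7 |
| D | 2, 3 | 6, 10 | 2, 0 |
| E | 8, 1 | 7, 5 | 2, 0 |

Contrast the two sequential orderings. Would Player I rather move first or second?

If Player I leads: Player II's best replies are A→c2, B→c2, C→c2, D→c2, E→c2; Player I's induced payoffs 6, 4, 1, 6, 7; outcome (E, c2), payoffs (7, 5).
If Player II leads: Player I's best replies are c1→C, c2→E, c3→C; Player II's induced payoffs 2, 5, 7; outcome (C, c3), payoffs (9, 7).
Player I gets 7 moving first and 9 moving second, so Player I prefers to move second.

second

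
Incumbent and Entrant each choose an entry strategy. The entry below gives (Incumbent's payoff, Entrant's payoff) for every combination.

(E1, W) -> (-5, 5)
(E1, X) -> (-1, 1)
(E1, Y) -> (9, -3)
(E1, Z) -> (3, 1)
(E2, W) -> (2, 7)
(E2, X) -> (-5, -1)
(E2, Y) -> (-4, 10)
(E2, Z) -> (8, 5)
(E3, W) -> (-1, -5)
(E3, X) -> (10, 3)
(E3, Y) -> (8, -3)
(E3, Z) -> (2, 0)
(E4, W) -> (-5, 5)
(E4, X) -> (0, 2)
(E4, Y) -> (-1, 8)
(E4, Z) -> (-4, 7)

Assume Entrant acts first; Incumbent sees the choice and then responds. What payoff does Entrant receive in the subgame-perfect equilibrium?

Work backward from Incumbent's decision.
- W → Incumbent plays E2 (best of -5, 2, -1, -5); Entrant gets 7.
- X → Incumbent plays E3 (best of -1, -5, 10, 0); Entrant gets 3.
- Y → Incumbent plays E1 (best of 9, -4, 8, -1); Entrant gets -3.
- Z → Incumbent plays E2 (best of 3, 8, 2, -4); Entrant gets 5.
Maximizing over 7, 3, -3, 5, Entrant chooses W. Subgame-perfect outcome: (E2, W) with payoffs (2, 7).

7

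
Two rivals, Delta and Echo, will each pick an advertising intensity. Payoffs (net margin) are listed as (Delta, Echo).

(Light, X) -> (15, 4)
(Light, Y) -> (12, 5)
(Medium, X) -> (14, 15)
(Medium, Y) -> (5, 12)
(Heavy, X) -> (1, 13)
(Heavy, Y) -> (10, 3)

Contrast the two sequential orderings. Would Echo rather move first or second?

second

If Delta leads: Echo's best replies are Light→Y, Medium→X, Heavy→X; Delta's induced payoffs 12, 14, 1; outcome (Medium, X), payoffs (14, 15).
If Echo leads: Delta's best replies are X→Light, Y→Light; Echo's induced payoffs 4, 5; outcome (Light, Y), payoffs (12, 5).
Echo gets 5 moving first and 15 moving second, so Echo prefers to move second.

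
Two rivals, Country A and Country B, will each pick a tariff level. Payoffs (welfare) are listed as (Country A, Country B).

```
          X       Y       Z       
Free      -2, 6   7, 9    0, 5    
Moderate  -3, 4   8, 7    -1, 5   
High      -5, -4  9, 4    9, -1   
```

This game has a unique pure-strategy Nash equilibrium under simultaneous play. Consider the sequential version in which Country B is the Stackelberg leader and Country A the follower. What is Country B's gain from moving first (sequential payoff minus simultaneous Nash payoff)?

2

Country A best-responds to each possible Country B move:
- X → Country A plays Free (best of -2, -3, -5); Country B gets 6.
- Y → Country A plays High (best of 7, 8, 9); Country B gets 4.
- Z → Country A plays High (best of 0, -1, 9); Country B gets -1.
Country B's induced payoffs are 6, 4, -1, so Country B commits to X. Subgame-perfect outcome: (Free, X) with payoffs (-2, 6).
For the simultaneous game, intersect best replies.
Country A's best replies: X→Free; Y→High; Z→High.
Country B's best replies: Free→Y; Moderate→Y; High→Y.
Only (High, Y) has each player best-responding; Nash payoffs (9, 4).
Country B's commitment gain: 6 − 4 = 2.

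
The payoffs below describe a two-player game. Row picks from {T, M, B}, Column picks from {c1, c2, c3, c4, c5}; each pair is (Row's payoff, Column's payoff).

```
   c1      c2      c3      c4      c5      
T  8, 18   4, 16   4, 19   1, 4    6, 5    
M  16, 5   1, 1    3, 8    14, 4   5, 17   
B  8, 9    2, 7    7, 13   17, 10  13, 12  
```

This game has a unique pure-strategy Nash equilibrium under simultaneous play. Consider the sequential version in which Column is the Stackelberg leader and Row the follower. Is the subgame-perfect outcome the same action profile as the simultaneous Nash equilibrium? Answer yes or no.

no

Backward induction with Column moving first.
- c1: BR = M, leader payoff 5.
- c2: BR = T, leader payoff 16.
- c3: BR = B, leader payoff 13.
- c4: BR = B, leader payoff 10.
- c5: BR = B, leader payoff 12.
Among 5, 16, 13, 10, 12, the best is 16 at c2. Subgame-perfect outcome: (T, c2) with payoffs (4, 16).
For the simultaneous game, intersect best replies.
Row's best replies: c1→M; c2→T; c3→B; c4→B; c5→B.
Column's best replies: T→c3; M→c5; B→c3.
The unique mutual best reply is (B, c3), giving (7, 13).
Sequential outcome (T, c2) differs from the Nash profile (B, c3).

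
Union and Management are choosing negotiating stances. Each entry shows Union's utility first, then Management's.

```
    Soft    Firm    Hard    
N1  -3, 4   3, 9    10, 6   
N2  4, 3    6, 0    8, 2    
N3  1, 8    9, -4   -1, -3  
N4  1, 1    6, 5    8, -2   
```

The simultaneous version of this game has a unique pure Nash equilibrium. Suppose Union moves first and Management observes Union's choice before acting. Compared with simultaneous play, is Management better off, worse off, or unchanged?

Solve by backward induction (Union leads).
- N1: Management compares 4, 9, 6 and picks Firm; Union would get 3.
- N2: Management compares 3, 0, 2 and picks Soft; Union would get 4.
- N3: Management compares 8, -4, -3 and picks Soft; Union would get 1.
- N4: Management compares 1, 5, -2 and picks Firm; Union would get 6.
Among 3, 4, 1, 6, the best is 6 at N4. Subgame-perfect outcome: (N4, Firm) with payoffs (6, 5).
Now find the simultaneous Nash equilibrium.
Union's best replies: Soft→N2; Firm→N3; Hard→N1.
Management's best replies: N1→Firm; N2→Soft; N3→Soft; N4→Firm.
Only (N2, Soft) has each player best-responding; Nash payoffs (4, 3).
Management earns 5 sequentially versus 3 at the Nash outcome: better off.

better off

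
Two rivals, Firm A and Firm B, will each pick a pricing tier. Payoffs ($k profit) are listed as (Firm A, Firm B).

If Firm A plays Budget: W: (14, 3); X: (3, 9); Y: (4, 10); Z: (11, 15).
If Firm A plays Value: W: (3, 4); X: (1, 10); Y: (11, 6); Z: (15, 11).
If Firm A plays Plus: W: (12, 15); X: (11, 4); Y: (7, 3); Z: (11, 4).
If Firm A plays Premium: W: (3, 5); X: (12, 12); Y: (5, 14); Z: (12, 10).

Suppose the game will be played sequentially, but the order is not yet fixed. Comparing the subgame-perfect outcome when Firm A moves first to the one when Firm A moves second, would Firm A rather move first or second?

If Firm A leads: Firm B's best replies are Budget→Z, Value→Z, Plus→W, Premium→Y; Firm A's induced payoffs 11, 15, 12, 5; outcome (Value, Z), payoffs (15, 11).
If Firm B leads: Firm A's best replies are W→Budget, X→Premium, Y→Value, Z→Value; Firm B's induced payoffs 3, 12, 6, 11; outcome (Premium, X), payoffs (12, 12).
Firm A gets 15 moving first and 12 moving second, so Firm A prefers to move first.

first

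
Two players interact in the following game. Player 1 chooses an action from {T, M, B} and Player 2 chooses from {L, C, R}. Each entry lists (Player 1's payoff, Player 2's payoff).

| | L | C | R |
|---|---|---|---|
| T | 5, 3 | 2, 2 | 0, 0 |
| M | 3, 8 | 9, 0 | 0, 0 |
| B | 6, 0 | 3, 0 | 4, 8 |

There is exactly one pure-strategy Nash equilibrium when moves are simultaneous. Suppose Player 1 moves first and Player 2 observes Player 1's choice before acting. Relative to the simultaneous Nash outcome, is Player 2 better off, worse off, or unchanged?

Work backward from Player 2's decision.
- T: Player 2 compares 3, 2, 0 and picks L; Player 1 would get 5.
- M: Player 2 compares 8, 0, 0 and picks L; Player 1 would get 3.
- B: Player 2 compares 0, 0, 8 and picks R; Player 1 would get 4.
Player 1's induced payoffs are 5, 3, 4, so Player 1 commits to T. Subgame-perfect outcome: (T, L) with payoffs (5, 3).
Now find the simultaneous Nash equilibrium.
Player 1's best replies: L→B; C→M; R→B.
Player 2's best replies: T→L; M→L; B→R.
Only (B, R) has each player best-responding; Nash payoffs (4, 8).
Player 2 earns 3 sequentially versus 8 at the Nash outcome: worse off.

worse off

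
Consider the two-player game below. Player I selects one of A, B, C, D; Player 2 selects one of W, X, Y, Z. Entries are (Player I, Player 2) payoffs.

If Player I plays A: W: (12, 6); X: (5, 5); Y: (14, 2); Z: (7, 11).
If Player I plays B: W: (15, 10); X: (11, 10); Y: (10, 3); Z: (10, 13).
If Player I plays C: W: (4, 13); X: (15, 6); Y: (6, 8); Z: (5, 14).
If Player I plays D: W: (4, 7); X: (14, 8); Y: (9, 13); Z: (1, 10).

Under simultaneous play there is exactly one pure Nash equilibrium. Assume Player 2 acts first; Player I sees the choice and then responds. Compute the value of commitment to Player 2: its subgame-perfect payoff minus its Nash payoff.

0

Solve by backward induction (Player 2 leads).
- W: BR = B, leader payoff 10.
- X: BR = C, leader payoff 6.
- Y: BR = A, leader payoff 2.
- Z: BR = B, leader payoff 13.
Maximizing over 10, 6, 2, 13, Player 2 chooses Z. Subgame-perfect outcome: (B, Z) with payoffs (10, 13).
For the simultaneous game, intersect best replies.
Player I's best replies: W→B; X→C; Y→A; Z→B.
Player 2's best replies: A→Z; B→Z; C→Z; D→Y.
Only (B, Z) has each player best-responding; Nash payoffs (10, 13).
Player 2's commitment gain: 13 − 13 = 0.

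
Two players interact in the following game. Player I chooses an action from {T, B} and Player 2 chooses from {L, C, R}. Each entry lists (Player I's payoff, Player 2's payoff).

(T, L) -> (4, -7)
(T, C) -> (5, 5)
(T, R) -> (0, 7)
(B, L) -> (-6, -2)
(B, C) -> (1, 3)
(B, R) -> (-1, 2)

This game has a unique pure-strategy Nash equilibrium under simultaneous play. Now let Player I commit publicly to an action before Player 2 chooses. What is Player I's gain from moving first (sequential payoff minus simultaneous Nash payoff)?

1

Player 2 best-responds to each possible Player I move:
- T → Player 2 plays R (best of -7, 5, 7); Player I gets 0.
- B → Player 2 plays C (best of -2, 3, 2); Player I gets 1.
Among 0, 1, the best is 1 at B. Subgame-perfect outcome: (B, C) with payoffs (1, 3).
Under simultaneous play:
Player I's best replies: L→T; C→T; R→T.
Player 2's best replies: T→R; B→C.
Only (T, R) has each player best-responding; Nash payoffs (0, 7).
Player I's commitment gain: 1 − 0 = 1.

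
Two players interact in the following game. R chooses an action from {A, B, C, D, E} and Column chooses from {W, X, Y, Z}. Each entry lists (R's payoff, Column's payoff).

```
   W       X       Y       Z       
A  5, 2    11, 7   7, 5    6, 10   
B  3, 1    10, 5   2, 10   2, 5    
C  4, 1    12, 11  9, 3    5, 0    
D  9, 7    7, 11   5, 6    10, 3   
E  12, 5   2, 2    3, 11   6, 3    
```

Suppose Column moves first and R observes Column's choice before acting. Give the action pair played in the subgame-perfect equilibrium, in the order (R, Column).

Solve by backward induction (Column leads).
- W: R compares 5, 3, 4, 9, 12 and picks E; Column would get 5.
- X: R compares 11, 10, 12, 7, 2 and picks C; Column would get 11.
- Y: R compares 7, 2, 9, 5, 3 and picks C; Column would get 3.
- Z: R compares 6, 2, 5, 10, 6 and picks D; Column would get 3.
Column's induced payoffs are 5, 11, 3, 3, so Column commits to X. Subgame-perfect outcome: (C, X) with payoffs (12, 11).

(C, X)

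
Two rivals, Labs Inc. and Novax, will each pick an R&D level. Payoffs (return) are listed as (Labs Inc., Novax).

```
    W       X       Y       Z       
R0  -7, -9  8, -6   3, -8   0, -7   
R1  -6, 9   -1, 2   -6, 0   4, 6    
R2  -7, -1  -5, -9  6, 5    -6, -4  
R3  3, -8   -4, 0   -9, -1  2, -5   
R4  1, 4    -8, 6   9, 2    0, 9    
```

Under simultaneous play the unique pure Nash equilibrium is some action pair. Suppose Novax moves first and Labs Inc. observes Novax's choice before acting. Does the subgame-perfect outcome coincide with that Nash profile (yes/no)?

no

Work backward from Labs Inc.'s decision.
- W: BR = R3, leader payoff -8.
- X: BR = R0, leader payoff -6.
- Y: BR = R4, leader payoff 2.
- Z: BR = R1, leader payoff 6.
Among -8, -6, 2, 6, the best is 6 at Z. Subgame-perfect outcome: (R1, Z) with payoffs (4, 6).
For the simultaneous game, intersect best replies.
Labs Inc.'s best replies: W→R3; X→R0; Y→R4; Z→R1.
Novax's best replies: R0→X; R1→W; R2→Y; R3→X; R4→Z.
The unique mutual best reply is (R0, X), giving (8, -6).
Sequential outcome (R1, Z) differs from the Nash profile (R0, X).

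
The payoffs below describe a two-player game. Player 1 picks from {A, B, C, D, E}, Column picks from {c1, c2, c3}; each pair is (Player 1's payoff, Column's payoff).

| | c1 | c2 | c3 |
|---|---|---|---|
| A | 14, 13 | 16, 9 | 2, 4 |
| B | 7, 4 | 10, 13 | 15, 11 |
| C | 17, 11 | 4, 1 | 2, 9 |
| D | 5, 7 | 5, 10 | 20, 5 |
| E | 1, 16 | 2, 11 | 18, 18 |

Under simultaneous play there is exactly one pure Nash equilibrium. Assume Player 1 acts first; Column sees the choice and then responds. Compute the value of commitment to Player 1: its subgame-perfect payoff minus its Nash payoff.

1

Solve by backward induction (Player 1 leads).
- A: Column compares 13, 9, 4 and picks c1; Player 1 would get 14.
- B: Column compares 4, 13, 11 and picks c2; Player 1 would get 10.
- C: Column compares 11, 1, 9 and picks c1; Player 1 would get 17.
- D: Column compares 7, 10, 5 and picks c2; Player 1 would get 5.
- E: Column compares 16, 11, 18 and picks c3; Player 1 would get 18.
Maximizing over 14, 10, 17, 5, 18, Player 1 chooses E. Subgame-perfect outcome: (E, c3) with payoffs (18, 18).
For the simultaneous game, intersect best replies.
Player 1's best replies: c1→C; c2→A; c3→D.
Column's best replies: A→c1; B→c2; C→c1; D→c2; E→c3.
Only (C, c1) has each player best-responding; Nash payoffs (17, 11).
Player 1's commitment gain: 18 − 17 = 1.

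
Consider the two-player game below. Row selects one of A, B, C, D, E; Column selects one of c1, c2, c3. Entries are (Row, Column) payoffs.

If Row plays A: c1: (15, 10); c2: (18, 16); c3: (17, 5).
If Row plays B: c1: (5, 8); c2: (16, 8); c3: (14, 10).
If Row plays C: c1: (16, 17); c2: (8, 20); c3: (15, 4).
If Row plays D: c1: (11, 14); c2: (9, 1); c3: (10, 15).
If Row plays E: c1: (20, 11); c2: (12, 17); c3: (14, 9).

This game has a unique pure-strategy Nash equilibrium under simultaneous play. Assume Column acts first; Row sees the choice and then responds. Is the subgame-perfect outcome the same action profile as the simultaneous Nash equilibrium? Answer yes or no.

yes

Work backward from Row's decision.
- c1: Row compares 15, 5, 16, 11, 20 and picks E; Column would get 11.
- c2: Row compares 18, 16, 8, 9, 12 and picks A; Column would get 16.
- c3: Row compares 17, 14, 15, 10, 14 and picks A; Column would get 5.
Maximizing over 11, 16, 5, Column chooses c2. Subgame-perfect outcome: (A, c2) with payoffs (18, 16).
Under simultaneous play:
Row's best replies: c1→E; c2→A; c3→A.
Column's best replies: A→c2; B→c3; C→c2; D→c3; E→c2.
Only (A, c2) has each player best-responding; Nash payoffs (18, 16).
Sequential outcome (A, c2) coincides with the Nash profile (A, c2).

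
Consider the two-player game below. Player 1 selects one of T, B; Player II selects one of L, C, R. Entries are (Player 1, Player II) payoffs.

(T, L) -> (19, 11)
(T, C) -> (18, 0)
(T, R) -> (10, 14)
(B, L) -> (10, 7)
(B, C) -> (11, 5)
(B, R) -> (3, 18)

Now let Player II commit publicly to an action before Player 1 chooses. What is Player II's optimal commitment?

Backward induction with Player II moving first.
- L → Player 1 plays T (best of 19, 10); Player II gets 11.
- C → Player 1 plays T (best of 18, 11); Player II gets 0.
- R → Player 1 plays T (best of 10, 3); Player II gets 14.
Among 11, 0, 14, the best is 14 at R. Subgame-perfect outcome: (T, R) with payoffs (10, 14).

R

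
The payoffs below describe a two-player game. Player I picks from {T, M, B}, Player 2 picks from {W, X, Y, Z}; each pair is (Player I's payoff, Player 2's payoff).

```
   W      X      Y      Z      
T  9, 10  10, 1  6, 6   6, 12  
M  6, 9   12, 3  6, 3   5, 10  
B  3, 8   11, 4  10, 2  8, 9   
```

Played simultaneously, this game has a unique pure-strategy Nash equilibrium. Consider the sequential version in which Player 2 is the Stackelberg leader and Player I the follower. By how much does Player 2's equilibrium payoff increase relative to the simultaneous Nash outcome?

Player I best-responds to each possible Player 2 move:
- W: Player I compares 9, 6, 3 and picks T; Player 2 would get 10.
- X: Player I compares 10, 12, 11 and picks M; Player 2 would get 3.
- Y: Player I compares 6, 6, 10 and picks B; Player 2 would get 2.
- Z: Player I compares 6, 5, 8 and picks B; Player 2 would get 9.
Among 10, 3, 2, 9, the best is 10 at W. Subgame-perfect outcome: (T, W) with payoffs (9, 10).
For the simultaneous game, intersect best replies.
Player I's best replies: W→T; X→M; Y→B; Z→B.
Player 2's best replies: T→Z; M→Z; B→Z.
The unique mutual best reply is (B, Z), giving (8, 9).
Player 2's commitment gain: 10 − 9 = 1.

1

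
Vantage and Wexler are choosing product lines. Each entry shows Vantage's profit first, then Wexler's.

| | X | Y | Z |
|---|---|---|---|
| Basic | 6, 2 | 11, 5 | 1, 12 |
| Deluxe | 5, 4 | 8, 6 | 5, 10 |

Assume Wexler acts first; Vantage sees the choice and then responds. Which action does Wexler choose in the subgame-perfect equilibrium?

Vantage best-responds to each possible Wexler move:
- X: Vantage compares 6, 5 and picks Basic; Wexler would get 2.
- Y: Vantage compares 11, 8 and picks Basic; Wexler would get 5.
- Z: Vantage compares 1, 5 and picks Deluxe; Wexler would get 10.
Among 2, 5, 10, the best is 10 at Z. Subgame-perfect outcome: (Deluxe, Z) with payoffs (5, 10).

Z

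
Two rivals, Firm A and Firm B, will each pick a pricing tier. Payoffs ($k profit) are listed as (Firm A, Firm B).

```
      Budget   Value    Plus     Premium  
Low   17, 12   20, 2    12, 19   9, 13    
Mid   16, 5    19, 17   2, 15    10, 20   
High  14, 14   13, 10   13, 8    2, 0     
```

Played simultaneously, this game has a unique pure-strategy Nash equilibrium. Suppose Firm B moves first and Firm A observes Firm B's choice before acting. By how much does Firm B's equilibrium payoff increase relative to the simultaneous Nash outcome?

0

Firm A best-responds to each possible Firm B move:
- Budget: BR = Low, leader payoff 12.
- Value: BR = Low, leader payoff 2.
- Plus: BR = High, leader payoff 8.
- Premium: BR = Mid, leader payoff 20.
Among 12, 2, 8, 20, the best is 20 at Premium. Subgame-perfect outcome: (Mid, Premium) with payoffs (10, 20).
For the simultaneous game, intersect best replies.
Firm A's best replies: Budget→Low; Value→Low; Plus→High; Premium→Mid.
Firm B's best replies: Low→Plus; Mid→Premium; High→Budget.
Only (Mid, Premium) has each player best-responding; Nash payoffs (10, 20).
Firm B's commitment gain: 20 − 20 = 0.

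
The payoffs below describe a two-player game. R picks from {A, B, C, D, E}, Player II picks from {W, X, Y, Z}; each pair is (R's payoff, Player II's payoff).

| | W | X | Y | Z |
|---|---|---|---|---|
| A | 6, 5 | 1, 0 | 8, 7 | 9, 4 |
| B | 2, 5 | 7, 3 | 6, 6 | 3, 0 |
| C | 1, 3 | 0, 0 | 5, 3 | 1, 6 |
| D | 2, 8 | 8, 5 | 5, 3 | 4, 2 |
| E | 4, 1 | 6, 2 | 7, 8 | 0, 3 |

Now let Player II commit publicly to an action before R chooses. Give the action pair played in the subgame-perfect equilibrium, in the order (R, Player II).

(A, Y)

Backward induction with Player II moving first.
- W → R plays A (best of 6, 2, 1, 2, 4); Player II gets 5.
- X → R plays D (best of 1, 7, 0, 8, 6); Player II gets 5.
- Y → R plays A (best of 8, 6, 5, 5, 7); Player II gets 7.
- Z → R plays A (best of 9, 3, 1, 4, 0); Player II gets 4.
Maximizing over 5, 5, 7, 4, Player II chooses Y. Subgame-perfect outcome: (A, Y) with payoffs (8, 7).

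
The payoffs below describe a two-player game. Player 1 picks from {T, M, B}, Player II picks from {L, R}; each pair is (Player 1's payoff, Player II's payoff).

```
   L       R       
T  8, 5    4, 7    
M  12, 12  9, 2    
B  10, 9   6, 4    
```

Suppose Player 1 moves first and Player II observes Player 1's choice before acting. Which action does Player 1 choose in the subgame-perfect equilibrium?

M

Solve by backward induction (Player 1 leads).
- T: BR = R, leader payoff 4.
- M: BR = L, leader payoff 12.
- B: BR = L, leader payoff 10.
Maximizing over 4, 12, 10, Player 1 chooses M. Subgame-perfect outcome: (M, L) with payoffs (12, 12).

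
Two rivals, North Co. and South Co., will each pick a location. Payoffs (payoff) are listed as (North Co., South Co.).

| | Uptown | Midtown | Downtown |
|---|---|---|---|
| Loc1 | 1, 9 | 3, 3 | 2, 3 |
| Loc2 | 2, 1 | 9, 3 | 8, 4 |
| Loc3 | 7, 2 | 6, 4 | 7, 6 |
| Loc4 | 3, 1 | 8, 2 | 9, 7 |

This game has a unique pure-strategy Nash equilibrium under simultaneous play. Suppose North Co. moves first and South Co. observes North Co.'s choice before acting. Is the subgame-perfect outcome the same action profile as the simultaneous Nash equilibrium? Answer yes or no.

South Co. best-responds to each possible North Co. move:
- Loc1: South Co. compares 9, 3, 3 and picks Uptown; North Co. would get 1.
- Loc2: South Co. compares 1, 3, 4 and picks Downtown; North Co. would get 8.
- Loc3: South Co. compares 2, 4, 6 and picks Downtown; North Co. would get 7.
- Loc4: South Co. compares 1, 2, 7 and picks Downtown; North Co. would get 9.
Among 1, 8, 7, 9, the best is 9 at Loc4. Subgame-perfect outcome: (Loc4, Downtown) with payoffs (9, 7).
Now find the simultaneous Nash equilibrium.
North Co.'s best replies: Uptown→Loc3; Midtown→Loc2; Downtown→Loc4.
South Co.'s best replies: Loc1→Uptown; Loc2→Downtown; Loc3→Downtown; Loc4→Downtown.
The unique mutual best reply is (Loc4, Downtown), giving (9, 7).
Sequential outcome (Loc4, Downtown) coincides with the Nash profile (Loc4, Downtown).

yes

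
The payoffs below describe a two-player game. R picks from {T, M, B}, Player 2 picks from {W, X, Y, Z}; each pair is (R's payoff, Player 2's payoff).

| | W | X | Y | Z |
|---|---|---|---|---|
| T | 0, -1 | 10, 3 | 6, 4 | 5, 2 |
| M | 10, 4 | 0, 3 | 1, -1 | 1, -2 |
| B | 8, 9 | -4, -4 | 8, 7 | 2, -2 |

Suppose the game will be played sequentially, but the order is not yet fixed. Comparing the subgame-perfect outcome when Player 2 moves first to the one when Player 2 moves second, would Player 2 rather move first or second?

first

If R leads: Player 2's best replies are T→Y, M→W, B→W; R's induced payoffs 6, 10, 8; outcome (M, W), payoffs (10, 4).
If Player 2 leads: R's best replies are W→M, X→T, Y→B, Z→T; Player 2's induced payoffs 4, 3, 7, 2; outcome (B, Y), payoffs (8, 7).
Player 2 gets 7 moving first and 4 moving second, so Player 2 prefers to move first.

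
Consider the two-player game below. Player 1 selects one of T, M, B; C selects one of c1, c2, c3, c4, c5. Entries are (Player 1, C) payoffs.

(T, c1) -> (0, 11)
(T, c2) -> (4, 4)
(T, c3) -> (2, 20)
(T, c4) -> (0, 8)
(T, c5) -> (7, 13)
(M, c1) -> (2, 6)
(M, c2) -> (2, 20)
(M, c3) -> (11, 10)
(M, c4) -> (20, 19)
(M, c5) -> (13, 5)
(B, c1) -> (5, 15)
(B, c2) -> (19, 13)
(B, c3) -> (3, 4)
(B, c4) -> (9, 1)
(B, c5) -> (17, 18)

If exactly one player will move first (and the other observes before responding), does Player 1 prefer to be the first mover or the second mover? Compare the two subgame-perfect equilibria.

If Player 1 leads: C's best replies are T→c3, M→c2, B→c5; Player 1's induced payoffs 2, 2, 17; outcome (B, c5), payoffs (17, 18).
If C leads: Player 1's best replies are c1→B, c2→B, c3→M, c4→M, c5→B; C's induced payoffs 15, 13, 10, 19, 18; outcome (M, c4), payoffs (20, 19).
Player 1 gets 17 moving first and 20 moving second, so Player 1 prefers to move second.

second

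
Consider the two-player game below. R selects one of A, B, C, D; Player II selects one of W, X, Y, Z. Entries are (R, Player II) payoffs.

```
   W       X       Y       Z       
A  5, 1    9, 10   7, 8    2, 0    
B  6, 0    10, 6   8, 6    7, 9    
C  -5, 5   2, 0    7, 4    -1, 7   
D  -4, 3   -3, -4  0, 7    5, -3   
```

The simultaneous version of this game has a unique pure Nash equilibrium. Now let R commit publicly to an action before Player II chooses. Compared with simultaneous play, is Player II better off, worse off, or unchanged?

better off

Work backward from Player II's decision.
- A: Player II compares 1, 10, 8, 0 and picks X; R would get 9.
- B: Player II compares 0, 6, 6, 9 and picks Z; R would get 7.
- C: Player II compares 5, 0, 4, 7 and picks Z; R would get -1.
- D: Player II compares 3, -4, 7, -3 and picks Y; R would get 0.
R's induced payoffs are 9, 7, -1, 0, so R commits to A. Subgame-perfect outcome: (A, X) with payoffs (9, 10).
Now find the simultaneous Nash equilibrium.
R's best replies: W→B; X→B; Y→B; Z→B.
Player II's best replies: A→X; B→Z; C→Z; D→Y.
Only (B, Z) has each player best-responding; Nash payoffs (7, 9).
Player II earns 10 sequentially versus 9 at the Nash outcome: better off.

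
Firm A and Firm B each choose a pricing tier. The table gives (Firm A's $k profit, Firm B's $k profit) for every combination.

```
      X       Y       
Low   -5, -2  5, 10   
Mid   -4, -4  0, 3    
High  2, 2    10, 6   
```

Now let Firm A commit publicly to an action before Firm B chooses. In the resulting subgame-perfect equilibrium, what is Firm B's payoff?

Backward induction with Firm A moving first.
- Low: Firm B compares -2, 10 and picks Y; Firm A would get 5.
- Mid: Firm B compares -4, 3 and picks Y; Firm A would get 0.
- High: Firm B compares 2, 6 and picks Y; Firm A would get 10.
Among 5, 0, 10, the best is 10 at High. Subgame-perfect outcome: (High, Y) with payoffs (10, 6).

6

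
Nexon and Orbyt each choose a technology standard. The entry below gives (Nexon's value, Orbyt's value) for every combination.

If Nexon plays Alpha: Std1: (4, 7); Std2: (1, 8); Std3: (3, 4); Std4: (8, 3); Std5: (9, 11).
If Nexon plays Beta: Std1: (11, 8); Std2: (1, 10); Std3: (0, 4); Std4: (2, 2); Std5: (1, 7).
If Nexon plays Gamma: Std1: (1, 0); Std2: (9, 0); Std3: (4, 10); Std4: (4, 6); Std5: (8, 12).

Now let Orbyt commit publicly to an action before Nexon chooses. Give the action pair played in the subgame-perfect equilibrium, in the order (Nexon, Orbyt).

Solve by backward induction (Orbyt leads).
- Std1: Nexon compares 4, 11, 1 and picks Beta; Orbyt would get 8.
- Std2: Nexon compares 1, 1, 9 and picks Gamma; Orbyt would get 0.
- Std3: Nexon compares 3, 0, 4 and picks Gamma; Orbyt would get 10.
- Std4: Nexon compares 8, 2, 4 and picks Alpha; Orbyt would get 3.
- Std5: Nexon compares 9, 1, 8 and picks Alpha; Orbyt would get 11.
Orbyt's induced payoffs are 8, 0, 10, 3, 11, so Orbyt commits to Std5. Subgame-perfect outcome: (Alpha, Std5) with payoffs (9, 11).

(Alpha, Std5)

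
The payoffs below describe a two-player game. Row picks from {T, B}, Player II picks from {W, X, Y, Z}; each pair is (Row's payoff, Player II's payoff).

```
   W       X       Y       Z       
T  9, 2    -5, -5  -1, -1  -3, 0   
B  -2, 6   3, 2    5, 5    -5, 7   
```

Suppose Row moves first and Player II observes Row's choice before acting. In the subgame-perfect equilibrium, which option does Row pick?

Backward induction with Row moving first.
- T: BR = W, leader payoff 9.
- B: BR = Z, leader payoff -5.
Among 9, -5, the best is 9 at T. Subgame-perfect outcome: (T, W) with payoffs (9, 2).

T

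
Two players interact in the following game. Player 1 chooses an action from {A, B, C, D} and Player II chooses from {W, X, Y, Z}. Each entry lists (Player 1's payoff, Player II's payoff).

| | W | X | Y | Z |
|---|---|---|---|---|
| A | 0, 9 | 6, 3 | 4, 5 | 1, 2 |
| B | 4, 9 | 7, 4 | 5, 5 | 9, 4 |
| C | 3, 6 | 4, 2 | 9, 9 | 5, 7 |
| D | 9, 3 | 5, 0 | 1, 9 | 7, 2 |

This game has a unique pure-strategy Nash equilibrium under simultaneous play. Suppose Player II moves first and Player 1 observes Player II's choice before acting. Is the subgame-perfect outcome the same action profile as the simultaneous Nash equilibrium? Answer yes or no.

Backward induction with Player II moving first.
- W → Player 1 plays D (best of 0, 4, 3, 9); Player II gets 3.
- X → Player 1 plays B (best of 6, 7, 4, 5); Player II gets 4.
- Y → Player 1 plays C (best of 4, 5, 9, 1); Player II gets 9.
- Z → Player 1 plays B (best of 1, 9, 5, 7); Player II gets 4.
Player II's induced payoffs are 3, 4, 9, 4, so Player II commits to Y. Subgame-perfect outcome: (C, Y) with payoffs (9, 9).
For the simultaneous game, intersect best replies.
Player 1's best replies: W→D; X→B; Y→C; Z→B.
Player II's best replies: A→W; B→W; C→Y; D→Y.
The unique mutual best reply is (C, Y), giving (9, 9).
Sequential outcome (C, Y) coincides with the Nash profile (C, Y).

yes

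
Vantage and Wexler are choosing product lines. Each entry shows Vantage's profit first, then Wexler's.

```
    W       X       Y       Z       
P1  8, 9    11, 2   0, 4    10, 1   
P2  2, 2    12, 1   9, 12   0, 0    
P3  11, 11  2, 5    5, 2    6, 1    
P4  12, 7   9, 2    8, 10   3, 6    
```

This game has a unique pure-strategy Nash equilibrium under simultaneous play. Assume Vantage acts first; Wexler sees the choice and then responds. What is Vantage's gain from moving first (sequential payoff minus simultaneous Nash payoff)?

2

Work backward from Wexler's decision.
- P1 → Wexler plays W (best of 9, 2, 4, 1); Vantage gets 8.
- P2 → Wexler plays Y (best of 2, 1, 12, 0); Vantage gets 9.
- P3 → Wexler plays W (best of 11, 5, 2, 1); Vantage gets 11.
- P4 → Wexler plays Y (best of 7, 2, 10, 6); Vantage gets 8.
Vantage's induced payoffs are 8, 9, 11, 8, so Vantage commits to P3. Subgame-perfect outcome: (P3, W) with payoffs (11, 11).
Now find the simultaneous Nash equilibrium.
Vantage's best replies: W→P4; X→P2; Y→P2; Z→P1.
Wexler's best replies: P1→W; P2→Y; P3→W; P4→Y.
The unique mutual best reply is (P2, Y), giving (9, 12).
Vantage's commitment gain: 11 − 9 = 2.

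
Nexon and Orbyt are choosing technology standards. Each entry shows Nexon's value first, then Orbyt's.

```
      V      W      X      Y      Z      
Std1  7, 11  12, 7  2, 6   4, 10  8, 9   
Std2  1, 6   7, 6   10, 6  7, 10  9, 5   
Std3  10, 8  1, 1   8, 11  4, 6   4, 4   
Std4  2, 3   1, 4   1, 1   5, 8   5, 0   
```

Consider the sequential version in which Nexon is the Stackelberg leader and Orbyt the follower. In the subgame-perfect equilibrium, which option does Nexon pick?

Work backward from Orbyt's decision.
- Std1: BR = V, leader payoff 7.
- Std2: BR = Y, leader payoff 7.
- Std3: BR = X, leader payoff 8.
- Std4: BR = Y, leader payoff 5.
Nexon's induced payoffs are 7, 7, 8, 5, so Nexon commits to Std3. Subgame-perfect outcome: (Std3, X) with payoffs (8, 11).

Std3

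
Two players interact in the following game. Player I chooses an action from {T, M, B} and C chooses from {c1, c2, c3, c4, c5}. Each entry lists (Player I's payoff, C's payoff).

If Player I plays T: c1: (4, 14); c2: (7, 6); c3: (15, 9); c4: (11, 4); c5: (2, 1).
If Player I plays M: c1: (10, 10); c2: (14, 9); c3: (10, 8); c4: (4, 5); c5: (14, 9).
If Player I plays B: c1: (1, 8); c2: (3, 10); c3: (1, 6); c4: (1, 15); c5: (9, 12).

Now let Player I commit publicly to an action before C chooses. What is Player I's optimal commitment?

Backward induction with Player I moving first.
- T → C plays c1 (best of 14, 6, 9, 4, 1); Player I gets 4.
- M → C plays c1 (best of 10, 9, 8, 5, 9); Player I gets 10.
- B → C plays c4 (best of 8, 10, 6, 15, 12); Player I gets 1.
Player I's induced payoffs are 4, 10, 1, so Player I commits to M. Subgame-perfect outcome: (M, c1) with payoffs (10, 10).

M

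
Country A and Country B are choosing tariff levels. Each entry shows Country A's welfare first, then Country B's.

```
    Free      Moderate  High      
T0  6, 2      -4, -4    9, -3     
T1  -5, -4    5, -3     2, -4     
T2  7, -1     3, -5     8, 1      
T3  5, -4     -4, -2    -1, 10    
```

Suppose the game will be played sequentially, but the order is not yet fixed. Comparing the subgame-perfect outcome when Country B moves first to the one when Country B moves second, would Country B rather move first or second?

second

If Country A leads: Country B's best replies are T0→Free, T1→Moderate, T2→High, T3→High; Country A's induced payoffs 6, 5, 8, -1; outcome (T2, High), payoffs (8, 1).
If Country B leads: Country A's best replies are Free→T2, Moderate→T1, High→T0; Country B's induced payoffs -1, -3, -3; outcome (T2, Free), payoffs (7, -1).
Country B gets -1 moving first and 1 moving second, so Country B prefers to move second.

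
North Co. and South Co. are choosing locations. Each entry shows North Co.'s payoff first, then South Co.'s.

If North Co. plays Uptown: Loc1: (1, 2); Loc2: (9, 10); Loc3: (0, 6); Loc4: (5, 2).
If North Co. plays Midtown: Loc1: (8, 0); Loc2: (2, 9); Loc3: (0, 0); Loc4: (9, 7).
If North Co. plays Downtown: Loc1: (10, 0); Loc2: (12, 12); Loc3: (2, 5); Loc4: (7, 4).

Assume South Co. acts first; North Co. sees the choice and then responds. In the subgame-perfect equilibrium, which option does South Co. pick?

Loc2

Work backward from North Co.'s decision.
- Loc1: BR = Downtown, leader payoff 0.
- Loc2: BR = Downtown, leader payoff 12.
- Loc3: BR = Downtown, leader payoff 5.
- Loc4: BR = Midtown, leader payoff 7.
Maximizing over 0, 12, 5, 7, South Co. chooses Loc2. Subgame-perfect outcome: (Downtown, Loc2) with payoffs (12, 12).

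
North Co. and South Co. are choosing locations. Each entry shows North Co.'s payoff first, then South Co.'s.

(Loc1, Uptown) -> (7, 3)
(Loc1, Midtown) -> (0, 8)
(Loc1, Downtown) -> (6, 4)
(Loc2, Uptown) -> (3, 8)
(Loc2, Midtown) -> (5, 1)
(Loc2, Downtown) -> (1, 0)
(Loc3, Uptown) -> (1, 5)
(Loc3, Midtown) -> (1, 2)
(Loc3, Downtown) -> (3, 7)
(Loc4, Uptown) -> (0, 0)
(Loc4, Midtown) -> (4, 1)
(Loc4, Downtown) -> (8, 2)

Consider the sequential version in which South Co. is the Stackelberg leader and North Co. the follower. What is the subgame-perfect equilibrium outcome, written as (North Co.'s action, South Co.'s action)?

(Loc1, Uptown)

Backward induction with South Co. moving first.
- Uptown: BR = Loc1, leader payoff 3.
- Midtown: BR = Loc2, leader payoff 1.
- Downtown: BR = Loc4, leader payoff 2.
South Co.'s induced payoffs are 3, 1, 2, so South Co. commits to Uptown. Subgame-perfect outcome: (Loc1, Uptown) with payoffs (7, 3).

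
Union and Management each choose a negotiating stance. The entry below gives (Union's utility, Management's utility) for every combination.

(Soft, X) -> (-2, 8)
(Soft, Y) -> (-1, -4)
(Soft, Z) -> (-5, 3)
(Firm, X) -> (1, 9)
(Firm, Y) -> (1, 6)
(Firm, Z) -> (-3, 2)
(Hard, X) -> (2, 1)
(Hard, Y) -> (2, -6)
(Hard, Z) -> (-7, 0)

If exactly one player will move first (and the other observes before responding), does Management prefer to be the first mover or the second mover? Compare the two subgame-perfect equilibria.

first

If Union leads: Management's best replies are Soft→X, Firm→X, Hard→X; Union's induced payoffs -2, 1, 2; outcome (Hard, X), payoffs (2, 1).
If Management leads: Union's best replies are X→Hard, Y→Hard, Z→Firm; Management's induced payoffs 1, -6, 2; outcome (Firm, Z), payoffs (-3, 2).
Management gets 2 moving first and 1 moving second, so Management prefers to move first.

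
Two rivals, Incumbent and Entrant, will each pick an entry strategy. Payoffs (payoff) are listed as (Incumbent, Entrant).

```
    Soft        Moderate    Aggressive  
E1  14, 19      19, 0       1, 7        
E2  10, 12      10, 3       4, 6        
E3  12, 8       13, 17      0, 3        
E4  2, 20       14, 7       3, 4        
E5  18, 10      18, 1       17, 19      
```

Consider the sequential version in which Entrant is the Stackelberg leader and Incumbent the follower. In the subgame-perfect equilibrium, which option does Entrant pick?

Aggressive

Incumbent best-responds to each possible Entrant move:
- Soft: BR = E5, leader payoff 10.
- Moderate: BR = E1, leader payoff 0.
- Aggressive: BR = E5, leader payoff 19.
Among 10, 0, 19, the best is 19 at Aggressive. Subgame-perfect outcome: (E5, Aggressive) with payoffs (17, 19).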